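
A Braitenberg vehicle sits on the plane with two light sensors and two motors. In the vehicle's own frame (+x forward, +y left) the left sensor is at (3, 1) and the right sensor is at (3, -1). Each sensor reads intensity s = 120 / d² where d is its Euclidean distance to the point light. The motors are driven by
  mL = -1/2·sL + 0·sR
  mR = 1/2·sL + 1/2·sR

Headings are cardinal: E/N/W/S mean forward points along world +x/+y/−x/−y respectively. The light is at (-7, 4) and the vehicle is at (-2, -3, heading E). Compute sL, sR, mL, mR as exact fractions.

6/5 15/16 -3/5 171/160

left sensor world pos  = (1, -2); dL² = 100
right sensor world pos = (1, -4); dR² = 128
sL = 120/100 = 6/5
sR = 120/128 = 15/16
mL = -1/2·sL + 0·sR = -3/5
mR = 1/2·sL + 1/2·sR = 171/160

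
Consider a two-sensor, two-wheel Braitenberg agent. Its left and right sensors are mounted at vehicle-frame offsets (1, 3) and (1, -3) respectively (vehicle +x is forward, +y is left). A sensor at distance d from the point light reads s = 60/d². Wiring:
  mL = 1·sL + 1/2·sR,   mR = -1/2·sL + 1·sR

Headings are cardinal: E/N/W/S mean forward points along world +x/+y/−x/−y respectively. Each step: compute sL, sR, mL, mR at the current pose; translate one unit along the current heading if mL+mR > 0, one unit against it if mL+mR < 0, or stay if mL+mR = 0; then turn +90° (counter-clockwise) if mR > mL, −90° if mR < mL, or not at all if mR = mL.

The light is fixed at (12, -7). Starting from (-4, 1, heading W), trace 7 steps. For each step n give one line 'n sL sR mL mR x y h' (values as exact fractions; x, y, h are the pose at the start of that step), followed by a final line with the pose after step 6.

n=0: pose=(-4,1,W); sL=30/157, sR=6/41; mL=1701/6437, mR=327/6437; mL+mR=2028/6437 → advance +1; mR−mL=-1374/6437 → turn -1·90°
n=1: pose=(-5,1,N); sL=60/481, sR=60/277; mL=31050/133237, mR=20550/133237; mL+mR=51600/133237 → advance +1; mR−mL=-10500/133237 → turn -1·90°
n=2: pose=(-5,2,E); sL=3/20, sR=15/73; mL=369/1460, mR=381/2920; mL+mR=1119/2920 → advance +1; mR−mL=-357/2920 → turn -1·90°
n=3: pose=(-4,2,S); sL=60/233, sR=12/85; mL=6498/19805, mR=246/19805; mL+mR=6744/19805 → advance +1; mR−mL=-6252/19805 → turn -1·90°
n=4: pose=(-4,1,W); sL=30/157, sR=6/41; mL=1701/6437, mR=327/6437; mL+mR=2028/6437 → advance +1; mR−mL=-1374/6437 → turn -1·90°
n=5: pose=(-5,1,N); sL=60/481, sR=60/277; mL=31050/133237, mR=20550/133237; mL+mR=51600/133237 → advance +1; mR−mL=-10500/133237 → turn -1·90°
n=6: pose=(-5,2,E); sL=3/20, sR=15/73; mL=369/1460, mR=381/2920; mL+mR=1119/2920 → advance +1; mR−mL=-357/2920 → turn -1·90°

0 30/157 6/41 1701/6437 327/6437 -4 1 W
1 60/481 60/277 31050/133237 20550/133237 -5 1 N
2 3/20 15/73 369/1460 381/2920 -5 2 E
3 60/233 12/85 6498/19805 246/19805 -4 2 S
4 30/157 6/41 1701/6437 327/6437 -4 1 W
5 60/481 60/277 31050/133237 20550/133237 -5 1 N
6 3/20 15/73 369/1460 381/2920 -5 2 E
final -4 2 S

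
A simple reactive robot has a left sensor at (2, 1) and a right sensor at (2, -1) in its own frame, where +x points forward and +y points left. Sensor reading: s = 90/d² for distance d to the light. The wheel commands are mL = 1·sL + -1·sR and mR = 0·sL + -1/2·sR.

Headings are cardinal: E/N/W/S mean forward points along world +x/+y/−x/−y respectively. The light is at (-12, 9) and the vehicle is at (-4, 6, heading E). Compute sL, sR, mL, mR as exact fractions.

left sensor world pos  = (-2, 7); dL² = 104
right sensor world pos = (-2, 5); dR² = 116
sL = 90/104 = 45/52
sR = 90/116 = 45/58
mL = 1·sL + -1·sR = 135/1508
mR = 0·sL + -1/2·sR = -45/116

45/52 45/58 135/1508 -45/116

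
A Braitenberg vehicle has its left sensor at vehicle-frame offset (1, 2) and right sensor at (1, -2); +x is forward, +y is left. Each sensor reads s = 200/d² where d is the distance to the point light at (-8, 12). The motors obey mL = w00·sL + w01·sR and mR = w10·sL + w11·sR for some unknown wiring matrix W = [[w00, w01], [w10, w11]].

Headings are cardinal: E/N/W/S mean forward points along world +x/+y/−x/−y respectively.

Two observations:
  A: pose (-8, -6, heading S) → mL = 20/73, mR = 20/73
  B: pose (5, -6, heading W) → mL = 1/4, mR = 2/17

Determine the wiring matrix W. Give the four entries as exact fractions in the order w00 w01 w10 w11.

obs A: pose=(-8,-6,S) → sL=40/73, sR=40/73, mL=20/73, mR=20/73
obs B: pose=(5,-6,W) → sL=25/68, sR=1/2, mL=1/4, mR=2/17
sensor matrix S = [[40/73, 40/73], [25/68, 1/2]]; det S = 90/1241
solve [mL_A; mL_B] = S·[w00; w01] and [mR_A; mR_B] = S·[w10; w11]:
  w00 = 0, w01 = 1/2, w10 = 1, w11 = -1/2

0 1/2 1 -1/2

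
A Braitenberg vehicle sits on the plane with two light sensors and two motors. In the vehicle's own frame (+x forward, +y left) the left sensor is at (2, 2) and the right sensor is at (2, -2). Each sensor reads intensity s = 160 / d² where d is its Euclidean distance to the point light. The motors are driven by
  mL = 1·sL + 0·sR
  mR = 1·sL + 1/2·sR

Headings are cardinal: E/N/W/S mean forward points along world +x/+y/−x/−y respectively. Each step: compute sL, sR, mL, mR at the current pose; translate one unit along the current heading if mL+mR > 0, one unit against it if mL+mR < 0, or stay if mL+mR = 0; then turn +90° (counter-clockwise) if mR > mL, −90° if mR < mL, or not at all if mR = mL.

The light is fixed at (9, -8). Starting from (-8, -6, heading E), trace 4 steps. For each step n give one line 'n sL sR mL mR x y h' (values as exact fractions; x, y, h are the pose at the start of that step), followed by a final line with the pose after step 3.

0 160/241 32/45 160/241 11056/10845 -8 -6 E
1 8/17 40/53 8/17 764/901 -7 -6 N
2 32/65 160/349 32/65 16368/22685 -7 -5 W
3 80/113 80/181 80/113 19000/20453 -8 -5 S
final -8 -6 E

n=0: pose=(-8,-6,E); sL=160/241, sR=32/45; mL=160/241, mR=11056/10845; mL+mR=18256/10845 → advance +1; mR−mL=16/45 → turn +1·90°
n=1: pose=(-7,-6,N); sL=8/17, sR=40/53; mL=8/17, mR=764/901; mL+mR=1188/901 → advance +1; mR−mL=20/53 → turn +1·90°
n=2: pose=(-7,-5,W); sL=32/65, sR=160/349; mL=32/65, mR=16368/22685; mL+mR=27536/22685 → advance +1; mR−mL=80/349 → turn +1·90°
n=3: pose=(-8,-5,S); sL=80/113, sR=80/181; mL=80/113, mR=19000/20453; mL+mR=33480/20453 → advance +1; mR−mL=40/181 → turn +1·90°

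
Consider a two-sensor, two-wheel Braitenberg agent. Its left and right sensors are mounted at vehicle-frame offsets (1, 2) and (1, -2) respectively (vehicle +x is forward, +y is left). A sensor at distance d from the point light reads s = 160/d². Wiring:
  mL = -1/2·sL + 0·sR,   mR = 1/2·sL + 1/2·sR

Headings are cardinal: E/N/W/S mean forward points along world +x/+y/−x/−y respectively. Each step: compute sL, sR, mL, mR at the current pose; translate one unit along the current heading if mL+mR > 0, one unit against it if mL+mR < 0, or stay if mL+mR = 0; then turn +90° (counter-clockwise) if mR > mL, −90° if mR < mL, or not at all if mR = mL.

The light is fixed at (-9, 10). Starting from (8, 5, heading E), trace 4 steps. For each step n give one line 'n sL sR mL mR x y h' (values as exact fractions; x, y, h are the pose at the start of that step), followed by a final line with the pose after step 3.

n=0: pose=(8,5,E); sL=160/333, sR=160/373; mL=-80/333, mR=56480/124209; mL+mR=80/373 → advance +1; mR−mL=86320/124209 → turn +1·90°
n=1: pose=(9,5,N); sL=10/17, sR=5/13; mL=-5/17, mR=215/442; mL+mR=5/26 → advance +1; mR−mL=345/442 → turn +1·90°
n=2: pose=(9,6,W); sL=32/65, sR=160/293; mL=-16/65, mR=9888/19045; mL+mR=80/293 → advance +1; mR−mL=14576/19045 → turn +1·90°
n=3: pose=(8,6,S); sL=80/193, sR=16/25; mL=-40/193, mR=2544/4825; mL+mR=8/25 → advance +1; mR−mL=3544/4825 → turn +1·90°

0 160/333 160/373 -80/333 56480/124209 8 5 E
1 10/17 5/13 -5/17 215/442 9 5 N
2 32/65 160/293 -16/65 9888/19045 9 6 W
3 80/193 16/25 -40/193 2544/4825 8 6 S
final 8 5 E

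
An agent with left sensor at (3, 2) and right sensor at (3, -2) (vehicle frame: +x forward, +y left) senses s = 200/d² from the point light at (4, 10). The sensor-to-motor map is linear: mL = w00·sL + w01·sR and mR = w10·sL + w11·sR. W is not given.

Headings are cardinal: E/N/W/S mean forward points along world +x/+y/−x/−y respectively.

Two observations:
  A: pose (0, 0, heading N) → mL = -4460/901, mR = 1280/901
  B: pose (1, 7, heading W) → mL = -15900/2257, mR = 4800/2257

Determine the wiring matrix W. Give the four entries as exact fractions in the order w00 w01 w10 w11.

obs A: pose=(0,0,N) → sL=40/17, sR=200/53, mL=-4460/901, mR=1280/901
obs B: pose=(1,7,W) → sL=200/61, sR=200/37, mL=-15900/2257, mR=4800/2257
sensor matrix S = [[40/17, 200/53], [200/61, 200/37]]; det S = 704000/2033557
solve [mL_A; mL_B] = S·[w00; w01] and [mR_A; mR_B] = S·[w10; w11]:
  w00 = -1/2, w01 = -1, w10 = -1, w11 = 1

-1/2 -1 -1 1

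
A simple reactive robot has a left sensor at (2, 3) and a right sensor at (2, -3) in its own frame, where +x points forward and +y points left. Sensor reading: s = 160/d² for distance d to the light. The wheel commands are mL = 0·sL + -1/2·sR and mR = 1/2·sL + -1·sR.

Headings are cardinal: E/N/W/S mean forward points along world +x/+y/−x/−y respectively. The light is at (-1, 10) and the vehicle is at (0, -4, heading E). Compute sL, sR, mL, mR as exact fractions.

left sensor world pos  = (2, -1); dL² = 130
right sensor world pos = (2, -7); dR² = 298
sL = 160/130 = 16/13
sR = 160/298 = 80/149
mL = 0·sL + -1/2·sR = -40/149
mR = 1/2·sL + -1·sR = 152/1937

16/13 80/149 -40/149 152/1937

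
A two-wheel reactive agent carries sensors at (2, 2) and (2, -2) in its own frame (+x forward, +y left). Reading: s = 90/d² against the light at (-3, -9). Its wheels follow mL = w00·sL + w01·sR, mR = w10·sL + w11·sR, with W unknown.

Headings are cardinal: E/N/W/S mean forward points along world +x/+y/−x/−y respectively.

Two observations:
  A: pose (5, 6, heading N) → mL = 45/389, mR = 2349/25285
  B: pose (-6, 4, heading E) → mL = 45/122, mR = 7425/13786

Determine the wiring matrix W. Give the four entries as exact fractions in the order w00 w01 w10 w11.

obs A: pose=(5,6,N) → sL=18/65, sR=90/389, mL=45/389, mR=2349/25285
obs B: pose=(-6,4,E) → sL=45/113, sR=45/61, mL=45/122, mR=7425/13786
sensor matrix S = [[18/65, 90/389], [45/113, 45/61]]; det S = 3909384/34857901
solve [mL_A; mL_B] = S·[w00; w01] and [mR_A; mR_B] = S·[w10; w11]:
  w00 = 0, w01 = 1/2, w10 = -1/2, w11 = 1

0 1/2 -1/2 1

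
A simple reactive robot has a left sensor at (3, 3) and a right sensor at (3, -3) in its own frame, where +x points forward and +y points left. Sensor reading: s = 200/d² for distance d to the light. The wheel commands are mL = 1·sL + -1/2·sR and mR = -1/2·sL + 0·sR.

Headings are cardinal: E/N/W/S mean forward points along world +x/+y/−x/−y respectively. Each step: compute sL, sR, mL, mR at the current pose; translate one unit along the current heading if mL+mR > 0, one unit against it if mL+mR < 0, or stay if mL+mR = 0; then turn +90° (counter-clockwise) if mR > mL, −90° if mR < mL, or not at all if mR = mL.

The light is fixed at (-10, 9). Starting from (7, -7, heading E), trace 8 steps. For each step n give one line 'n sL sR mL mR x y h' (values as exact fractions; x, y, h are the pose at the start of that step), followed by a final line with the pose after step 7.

n=0: pose=(7,-7,E); sL=200/569, sR=200/761; mL=95300/433009, mR=-100/569; mL+mR=19200/433009 → advance +1; mR−mL=-171400/433009 → turn -1·90°
n=1: pose=(8,-7,S); sL=100/401, sR=100/293; mL=9250/117493, mR=-50/401; mL+mR=-5400/117493 → advance -1; mR−mL=-23900/117493 → turn -1·90°
n=2: pose=(8,-6,W); sL=200/549, sR=200/369; mL=700/7503, mR=-100/549; mL+mR=-2000/22509 → advance -1; mR−mL=-6200/22509 → turn -1·90°
n=3: pose=(9,-6,N); sL=1/2, sR=50/157; mL=107/314, mR=-1/4; mL+mR=57/628 → advance +1; mR−mL=-371/628 → turn -1·90°
n=4: pose=(9,-5,E); sL=40/121, sR=200/773; mL=18820/93533, mR=-20/121; mL+mR=3360/93533 → advance +1; mR−mL=-34280/93533 → turn -1·90°
n=5: pose=(10,-5,S); sL=100/409, sR=100/289; mL=8450/118201, mR=-50/409; mL+mR=-6000/118201 → advance -1; mR−mL=-22900/118201 → turn -1·90°
n=6: pose=(10,-4,W); sL=40/109, sR=200/389; mL=4660/42401, mR=-20/109; mL+mR=-3120/42401 → advance -1; mR−mL=-12440/42401 → turn -1·90°
n=7: pose=(11,-4,N); sL=25/53, sR=50/169; mL=2900/8957, mR=-25/106; mL+mR=1575/17914 → advance +1; mR−mL=-10025/17914 → turn -1·90°

0 200/569 200/761 95300/433009 -100/569 7 -7 E
1 100/401 100/293 9250/117493 -50/401 8 -7 S
2 200/549 200/369 700/7503 -100/549 8 -6 W
3 1/2 50/157 107/314 -1/4 9 -6 N
4 40/121 200/773 18820/93533 -20/121 9 -5 E
5 100/409 100/289 8450/118201 -50/409 10 -5 S
6 40/109 200/389 4660/42401 -20/109 10 -4 W
7 25/53 50/169 2900/8957 -25/106 11 -4 N
final 11 -3 E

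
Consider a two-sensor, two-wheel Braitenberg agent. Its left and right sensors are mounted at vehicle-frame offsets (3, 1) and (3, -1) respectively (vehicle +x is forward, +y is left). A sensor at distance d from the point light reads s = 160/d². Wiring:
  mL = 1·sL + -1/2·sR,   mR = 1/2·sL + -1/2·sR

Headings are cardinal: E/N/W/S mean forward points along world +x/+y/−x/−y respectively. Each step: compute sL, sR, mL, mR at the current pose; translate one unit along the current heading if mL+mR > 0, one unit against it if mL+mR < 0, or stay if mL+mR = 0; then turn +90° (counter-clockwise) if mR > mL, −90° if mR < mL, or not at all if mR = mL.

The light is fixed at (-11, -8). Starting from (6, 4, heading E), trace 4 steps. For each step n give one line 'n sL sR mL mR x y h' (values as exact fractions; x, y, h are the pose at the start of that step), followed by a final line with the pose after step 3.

n=0: pose=(6,4,E); sL=160/569, sR=160/521; mL=37840/296449, mR=-3840/296449; mL+mR=34000/296449 → advance +1; mR−mL=-80/569 → turn -1·90°
n=1: pose=(7,4,S); sL=80/221, sR=16/37; mL=1192/8177, mR=-288/8177; mL+mR=904/8177 → advance +1; mR−mL=-40/221 → turn -1·90°
n=2: pose=(7,3,W); sL=32/65, sR=160/369; mL=6608/23985, mR=704/23985; mL+mR=7312/23985 → advance +1; mR−mL=-16/65 → turn -1·90°
n=3: pose=(6,3,N); sL=40/113, sR=4/13; mL=294/1469, mR=34/1469; mL+mR=328/1469 → advance +1; mR−mL=-20/113 → turn -1·90°

0 160/569 160/521 37840/296449 -3840/296449 6 4 E
1 80/221 16/37 1192/8177 -288/8177 7 4 S
2 32/65 160/369 6608/23985 704/23985 7 3 W
3 40/113 4/13 294/1469 34/1469 6 3 N
final 6 4 E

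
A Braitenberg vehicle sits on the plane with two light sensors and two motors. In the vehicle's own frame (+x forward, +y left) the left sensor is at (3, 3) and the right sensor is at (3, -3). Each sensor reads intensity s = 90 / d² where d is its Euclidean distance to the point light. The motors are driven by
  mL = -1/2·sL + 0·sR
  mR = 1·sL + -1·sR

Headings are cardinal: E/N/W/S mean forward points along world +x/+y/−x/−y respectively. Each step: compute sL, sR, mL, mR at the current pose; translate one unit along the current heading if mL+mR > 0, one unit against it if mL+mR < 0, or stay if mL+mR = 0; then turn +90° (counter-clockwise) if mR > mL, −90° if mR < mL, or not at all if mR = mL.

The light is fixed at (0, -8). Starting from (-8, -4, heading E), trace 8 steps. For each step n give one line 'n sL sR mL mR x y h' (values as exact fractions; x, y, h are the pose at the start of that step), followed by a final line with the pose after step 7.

n=0: pose=(-8,-4,E); sL=45/37, sR=45/13; mL=-45/74, mR=-1080/481; mL+mR=-2745/962 → advance -1; mR−mL=-1575/962 → turn -1·90°
n=1: pose=(-9,-4,S); sL=90/37, sR=18/29; mL=-45/37, mR=1944/1073; mL+mR=639/1073 → advance +1; mR−mL=3249/1073 → turn +1·90°
n=2: pose=(-9,-5,E); sL=5/4, sR=5/2; mL=-5/8, mR=-5/4; mL+mR=-15/8 → advance -1; mR−mL=-5/8 → turn -1·90°
n=3: pose=(-10,-5,S); sL=90/49, sR=90/169; mL=-45/49, mR=10800/8281; mL+mR=3195/8281 → advance +1; mR−mL=18405/8281 → turn +1·90°
n=4: pose=(-10,-6,E); sL=45/37, sR=9/5; mL=-45/74, mR=-108/185; mL+mR=-441/370 → advance -1; mR−mL=9/370 → turn +1·90°
n=5: pose=(-11,-6,N); sL=90/221, sR=90/89; mL=-45/221, mR=-11880/19669; mL+mR=-15885/19669 → advance -1; mR−mL=-7875/19669 → turn -1·90°
n=6: pose=(-11,-7,E); sL=9/8, sR=45/34; mL=-9/16, mR=-27/136; mL+mR=-207/272 → advance -1; mR−mL=99/272 → turn +1·90°
n=7: pose=(-12,-7,N); sL=90/241, sR=90/97; mL=-45/241, mR=-12960/23377; mL+mR=-17325/23377 → advance -1; mR−mL=-8595/23377 → turn -1·90°

0 45/37 45/13 -45/74 -1080/481 -8 -4 E
1 90/37 18/29 -45/37 1944/1073 -9 -4 S
2 5/4 5/2 -5/8 -5/4 -9 -5 E
3 90/49 90/169 -45/49 10800/8281 -10 -5 S
4 45/37 9/5 -45/74 -108/185 -10 -6 E
5 90/221 90/89 -45/221 -11880/19669 -11 -6 N
6 9/8 45/34 -9/16 -27/136 -11 -7 E
7 90/241 90/97 -45/241 -12960/23377 -12 -7 N
final -12 -8 E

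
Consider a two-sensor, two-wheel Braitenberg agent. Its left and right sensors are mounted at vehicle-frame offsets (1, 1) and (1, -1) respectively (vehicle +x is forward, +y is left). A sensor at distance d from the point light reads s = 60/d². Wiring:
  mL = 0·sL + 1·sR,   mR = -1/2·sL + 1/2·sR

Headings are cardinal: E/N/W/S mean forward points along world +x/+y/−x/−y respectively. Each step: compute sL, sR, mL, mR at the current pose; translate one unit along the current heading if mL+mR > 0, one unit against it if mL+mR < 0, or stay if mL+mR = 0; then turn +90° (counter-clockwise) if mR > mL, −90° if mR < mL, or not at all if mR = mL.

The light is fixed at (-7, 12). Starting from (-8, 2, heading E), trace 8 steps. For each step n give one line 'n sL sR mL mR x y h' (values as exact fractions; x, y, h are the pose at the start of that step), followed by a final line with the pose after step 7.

0 20/27 60/121 60/121 -400/3267 -8 2 E
1 30/61 30/61 30/61 0 -7 2 S
2 12/29 60/101 60/101 264/2929 -7 1 W
3 15/26 3/5 3/5 3/260 -8 1 N
4 20/27 60/121 60/121 -400/3267 -8 2 E
5 30/61 30/61 30/61 0 -7 2 S
6 12/29 60/101 60/101 264/2929 -7 1 W
7 15/26 3/5 3/5 3/260 -8 1 N
final -8 2 E

n=0: pose=(-8,2,E); sL=20/27, sR=60/121; mL=60/121, mR=-400/3267; mL+mR=1220/3267 → advance +1; mR−mL=-2020/3267 → turn -1·90°
n=1: pose=(-7,2,S); sL=30/61, sR=30/61; mL=30/61, mR=0; mL+mR=30/61 → advance +1; mR−mL=-30/61 → turn -1·90°
n=2: pose=(-7,1,W); sL=12/29, sR=60/101; mL=60/101, mR=264/2929; mL+mR=2004/2929 → advance +1; mR−mL=-1476/2929 → turn -1·90°
n=3: pose=(-8,1,N); sL=15/26, sR=3/5; mL=3/5, mR=3/260; mL+mR=159/260 → advance +1; mR−mL=-153/260 → turn -1·90°
n=4: pose=(-8,2,E); sL=20/27, sR=60/121; mL=60/121, mR=-400/3267; mL+mR=1220/3267 → advance +1; mR−mL=-2020/3267 → turn -1·90°
n=5: pose=(-7,2,S); sL=30/61, sR=30/61; mL=30/61, mR=0; mL+mR=30/61 → advance +1; mR−mL=-30/61 → turn -1·90°
n=6: pose=(-7,1,W); sL=12/29, sR=60/101; mL=60/101, mR=264/2929; mL+mR=2004/2929 → advance +1; mR−mL=-1476/2929 → turn -1·90°
n=7: pose=(-8,1,N); sL=15/26, sR=3/5; mL=3/5, mR=3/260; mL+mR=159/260 → advance +1; mR−mL=-153/260 → turn -1·90°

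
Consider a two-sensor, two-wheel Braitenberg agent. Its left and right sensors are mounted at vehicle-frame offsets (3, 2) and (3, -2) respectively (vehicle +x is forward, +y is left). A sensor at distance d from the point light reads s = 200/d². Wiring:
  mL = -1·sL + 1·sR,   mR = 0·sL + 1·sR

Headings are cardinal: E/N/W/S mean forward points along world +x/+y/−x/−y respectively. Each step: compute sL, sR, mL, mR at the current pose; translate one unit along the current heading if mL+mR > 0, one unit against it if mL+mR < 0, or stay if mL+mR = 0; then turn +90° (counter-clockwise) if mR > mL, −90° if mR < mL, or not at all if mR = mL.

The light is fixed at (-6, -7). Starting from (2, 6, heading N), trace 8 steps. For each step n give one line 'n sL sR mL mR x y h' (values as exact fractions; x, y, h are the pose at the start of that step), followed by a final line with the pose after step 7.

0 50/73 50/89 -800/6497 50/89 2 6 N
1 200/169 200/281 -22400/47489 200/281 2 7 W
2 100/101 100/73 2800/7373 100/73 1 7 S
3 8/13 200/221 64/221 200/221 1 6 E
4 50/73 50/89 -800/6497 50/89 2 6 N
5 200/169 200/281 -22400/47489 200/281 2 7 W
6 100/101 100/73 2800/7373 100/73 1 7 S
7 8/13 200/221 64/221 200/221 1 6 E
final 2 6 N

n=0: pose=(2,6,N); sL=50/73, sR=50/89; mL=-800/6497, mR=50/89; mL+mR=2850/6497 → advance +1; mR−mL=50/73 → turn +1·90°
n=1: pose=(2,7,W); sL=200/169, sR=200/281; mL=-22400/47489, mR=200/281; mL+mR=11400/47489 → advance +1; mR−mL=200/169 → turn +1·90°
n=2: pose=(1,7,S); sL=100/101, sR=100/73; mL=2800/7373, mR=100/73; mL+mR=12900/7373 → advance +1; mR−mL=100/101 → turn +1·90°
n=3: pose=(1,6,E); sL=8/13, sR=200/221; mL=64/221, mR=200/221; mL+mR=264/221 → advance +1; mR−mL=8/13 → turn +1·90°
n=4: pose=(2,6,N); sL=50/73, sR=50/89; mL=-800/6497, mR=50/89; mL+mR=2850/6497 → advance +1; mR−mL=50/73 → turn +1·90°
n=5: pose=(2,7,W); sL=200/169, sR=200/281; mL=-22400/47489, mR=200/281; mL+mR=11400/47489 → advance +1; mR−mL=200/169 → turn +1·90°
n=6: pose=(1,7,S); sL=100/101, sR=100/73; mL=2800/7373, mR=100/73; mL+mR=12900/7373 → advance +1; mR−mL=100/101 → turn +1·90°
n=7: pose=(1,6,E); sL=8/13, sR=200/221; mL=64/221, mR=200/221; mL+mR=264/221 → advance +1; mR−mL=8/13 → turn +1·90°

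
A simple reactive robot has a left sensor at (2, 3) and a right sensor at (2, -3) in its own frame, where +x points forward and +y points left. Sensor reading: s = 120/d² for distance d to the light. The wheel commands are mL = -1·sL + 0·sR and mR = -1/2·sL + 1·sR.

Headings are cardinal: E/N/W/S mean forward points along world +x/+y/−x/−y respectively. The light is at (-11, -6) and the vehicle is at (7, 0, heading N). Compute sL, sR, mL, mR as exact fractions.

left sensor world pos  = (4, 2); dL² = 289
right sensor world pos = (10, 2); dR² = 505
sL = 120/289 = 120/289
sR = 120/505 = 24/101
mL = -1·sL + 0·sR = -120/289
mR = -1/2·sL + 1·sR = 876/29189

120/289 24/101 -120/289 876/29189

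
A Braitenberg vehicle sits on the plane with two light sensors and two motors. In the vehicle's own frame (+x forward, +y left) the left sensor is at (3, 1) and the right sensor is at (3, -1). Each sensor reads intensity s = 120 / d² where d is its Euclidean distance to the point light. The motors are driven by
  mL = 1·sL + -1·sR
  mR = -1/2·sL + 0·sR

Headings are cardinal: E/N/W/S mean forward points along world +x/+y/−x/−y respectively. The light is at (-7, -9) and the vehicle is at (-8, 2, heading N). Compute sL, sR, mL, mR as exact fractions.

left sensor world pos  = (-9, 5); dL² = 200
right sensor world pos = (-7, 5); dR² = 196
sL = 120/200 = 3/5
sR = 120/196 = 30/49
mL = 1·sL + -1·sR = -3/245
mR = -1/2·sL + 0·sR = -3/10

3/5 30/49 -3/245 -3/10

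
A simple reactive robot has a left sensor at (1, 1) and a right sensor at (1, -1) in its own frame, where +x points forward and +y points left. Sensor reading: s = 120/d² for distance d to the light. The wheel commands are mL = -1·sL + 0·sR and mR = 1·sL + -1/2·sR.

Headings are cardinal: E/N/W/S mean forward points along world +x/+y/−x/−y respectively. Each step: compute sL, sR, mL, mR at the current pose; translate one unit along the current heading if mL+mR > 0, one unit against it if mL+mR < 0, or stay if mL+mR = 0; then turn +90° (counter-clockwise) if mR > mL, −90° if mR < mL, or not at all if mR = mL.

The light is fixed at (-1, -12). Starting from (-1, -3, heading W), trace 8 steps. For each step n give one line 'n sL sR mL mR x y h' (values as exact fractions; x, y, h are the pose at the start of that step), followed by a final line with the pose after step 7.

n=0: pose=(-1,-3,W); sL=24/13, sR=120/101; mL=-24/13, mR=1644/1313; mL+mR=-60/101 → advance -1; mR−mL=4068/1313 → turn +1·90°
n=1: pose=(0,-3,S); sL=30/17, sR=15/8; mL=-30/17, mR=225/272; mL+mR=-15/16 → advance -1; mR−mL=705/272 → turn +1·90°
n=2: pose=(0,-2,E); sL=24/25, sR=24/17; mL=-24/25, mR=108/425; mL+mR=-12/17 → advance -1; mR−mL=516/425 → turn +1·90°
n=3: pose=(-1,-2,N); sL=60/61, sR=60/61; mL=-60/61, mR=30/61; mL+mR=-30/61 → advance -1; mR−mL=90/61 → turn +1·90°
n=4: pose=(-1,-3,W); sL=24/13, sR=120/101; mL=-24/13, mR=1644/1313; mL+mR=-60/101 → advance -1; mR−mL=4068/1313 → turn +1·90°
n=5: pose=(0,-3,S); sL=30/17, sR=15/8; mL=-30/17, mR=225/272; mL+mR=-15/16 → advance -1; mR−mL=705/272 → turn +1·90°
n=6: pose=(0,-2,E); sL=24/25, sR=24/17; mL=-24/25, mR=108/425; mL+mR=-12/17 → advance -1; mR−mL=516/425 → turn +1·90°
n=7: pose=(-1,-2,N); sL=60/61, sR=60/61; mL=-60/61, mR=30/61; mL+mR=-30/61 → advance -1; mR−mL=90/61 → turn +1·90°

0 24/13 120/101 -24/13 1644/1313 -1 -3 W
1 30/17 15/8 -30/17 225/272 0 -3 S
2 24/25 24/17 -24/25 108/425 0 -2 E
3 60/61 60/61 -60/61 30/61 -1 -2 N
4 24/13 120/101 -24/13 1644/1313 -1 -3 W
5 30/17 15/8 -30/17 225/272 0 -3 S
6 24/25 24/17 -24/25 108/425 0 -2 E
7 60/61 60/61 -60/61 30/61 -1 -2 N
final -1 -3 W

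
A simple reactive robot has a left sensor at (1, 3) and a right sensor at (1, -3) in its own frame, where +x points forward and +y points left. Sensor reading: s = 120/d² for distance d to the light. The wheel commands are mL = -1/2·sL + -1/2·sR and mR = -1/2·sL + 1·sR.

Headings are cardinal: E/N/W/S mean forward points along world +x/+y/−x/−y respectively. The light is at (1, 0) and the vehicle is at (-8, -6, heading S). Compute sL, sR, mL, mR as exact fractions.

left sensor world pos  = (-5, -7); dL² = 85
right sensor world pos = (-11, -7); dR² = 193
sL = 120/85 = 24/17
sR = 120/193 = 120/193
mL = -1/2·sL + -1/2·sR = -3336/3281
mR = -1/2·sL + 1·sR = -276/3281

24/17 120/193 -3336/3281 -276/3281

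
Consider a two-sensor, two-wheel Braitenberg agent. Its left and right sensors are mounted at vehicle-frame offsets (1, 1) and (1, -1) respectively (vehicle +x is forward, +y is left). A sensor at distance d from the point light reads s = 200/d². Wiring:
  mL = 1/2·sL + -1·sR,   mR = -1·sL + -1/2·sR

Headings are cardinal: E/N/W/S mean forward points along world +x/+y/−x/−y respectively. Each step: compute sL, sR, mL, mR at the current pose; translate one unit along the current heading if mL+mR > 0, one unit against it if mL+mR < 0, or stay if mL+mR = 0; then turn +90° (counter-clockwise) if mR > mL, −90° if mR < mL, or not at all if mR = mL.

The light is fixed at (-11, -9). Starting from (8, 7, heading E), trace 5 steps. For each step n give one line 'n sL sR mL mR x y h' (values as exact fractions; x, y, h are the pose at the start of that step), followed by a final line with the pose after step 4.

0 200/689 8/25 -3012/17225 -7756/17225 8 7 E
1 100/293 100/257 -16450/75301 -40350/75301 7 7 S
2 40/109 200/613 -9540/66817 -35420/66817 7 8 W
3 25/81 50/181 -3575/29322 -6550/14661 8 8 N
4 200/689 8/25 -3012/17225 -7756/17225 8 7 E
final 7 7 S

n=0: pose=(8,7,E); sL=200/689, sR=8/25; mL=-3012/17225, mR=-7756/17225; mL+mR=-10768/17225 → advance -1; mR−mL=-4744/17225 → turn -1·90°
n=1: pose=(7,7,S); sL=100/293, sR=100/257; mL=-16450/75301, mR=-40350/75301; mL+mR=-56800/75301 → advance -1; mR−mL=-23900/75301 → turn -1·90°
n=2: pose=(7,8,W); sL=40/109, sR=200/613; mL=-9540/66817, mR=-35420/66817; mL+mR=-44960/66817 → advance -1; mR−mL=-25880/66817 → turn -1·90°
n=3: pose=(8,8,N); sL=25/81, sR=50/181; mL=-3575/29322, mR=-6550/14661; mL+mR=-16675/29322 → advance -1; mR−mL=-3175/9774 → turn -1·90°
n=4: pose=(8,7,E); sL=200/689, sR=8/25; mL=-3012/17225, mR=-7756/17225; mL+mR=-10768/17225 → advance -1; mR−mL=-4744/17225 → turn -1·90°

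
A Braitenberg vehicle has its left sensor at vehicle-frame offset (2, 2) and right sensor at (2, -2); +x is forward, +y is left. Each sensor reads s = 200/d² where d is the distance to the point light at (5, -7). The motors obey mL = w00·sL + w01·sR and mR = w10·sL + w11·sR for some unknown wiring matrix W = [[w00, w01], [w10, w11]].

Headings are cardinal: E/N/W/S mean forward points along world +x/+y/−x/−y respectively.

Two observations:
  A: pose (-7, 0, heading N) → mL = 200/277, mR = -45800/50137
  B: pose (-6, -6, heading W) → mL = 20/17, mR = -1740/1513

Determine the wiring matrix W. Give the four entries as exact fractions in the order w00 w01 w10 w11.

1 0 -1/2 -1/2

obs A: pose=(-7,0,N) → sL=200/277, sR=200/181, mL=200/277, mR=-45800/50137
obs B: pose=(-6,-6,W) → sL=20/17, sR=100/89, mL=20/17, mR=-1740/1513
sensor matrix S = [[200/277, 200/181], [20/17, 100/89]]; det S = -37072000/75857281
solve [mL_A; mL_B] = S·[w00; w01] and [mR_A; mR_B] = S·[w10; w11]:
  w00 = 1, w01 = 0, w10 = -1/2, w11 = -1/2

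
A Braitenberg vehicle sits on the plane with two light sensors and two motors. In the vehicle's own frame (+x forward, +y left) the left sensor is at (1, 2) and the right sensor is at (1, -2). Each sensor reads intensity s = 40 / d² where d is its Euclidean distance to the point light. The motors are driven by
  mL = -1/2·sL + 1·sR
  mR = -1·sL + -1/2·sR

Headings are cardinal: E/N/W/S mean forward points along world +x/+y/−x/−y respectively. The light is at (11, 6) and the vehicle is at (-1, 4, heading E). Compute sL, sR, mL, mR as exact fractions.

40/121 40/137 2100/16577 -7900/16577

left sensor world pos  = (0, 6); dL² = 121
right sensor world pos = (0, 2); dR² = 137
sL = 40/121 = 40/121
sR = 40/137 = 40/137
mL = -1/2·sL + 1·sR = 2100/16577
mR = -1·sL + -1/2·sR = -7900/16577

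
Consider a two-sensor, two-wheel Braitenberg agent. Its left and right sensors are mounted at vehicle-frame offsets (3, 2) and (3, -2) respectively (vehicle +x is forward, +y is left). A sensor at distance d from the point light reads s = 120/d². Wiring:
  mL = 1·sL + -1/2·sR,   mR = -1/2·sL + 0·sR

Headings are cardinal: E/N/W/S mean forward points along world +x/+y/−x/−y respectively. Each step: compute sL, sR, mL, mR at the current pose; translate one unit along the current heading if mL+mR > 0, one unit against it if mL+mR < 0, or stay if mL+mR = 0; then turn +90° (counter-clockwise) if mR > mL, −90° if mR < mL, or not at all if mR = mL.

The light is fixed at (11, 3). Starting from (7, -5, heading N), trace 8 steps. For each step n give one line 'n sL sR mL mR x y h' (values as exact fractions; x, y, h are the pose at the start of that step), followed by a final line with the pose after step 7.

n=0: pose=(7,-5,N); sL=120/61, sR=120/29; mL=-180/1769, mR=-60/61; mL+mR=-1920/1769 → advance -1; mR−mL=-1560/1769 → turn -1·90°
n=1: pose=(7,-6,E); sL=12/5, sR=60/61; mL=582/305, mR=-6/5; mL+mR=216/305 → advance +1; mR−mL=-948/305 → turn -1·90°
n=2: pose=(8,-6,S); sL=24/29, sR=120/169; mL=2316/4901, mR=-12/29; mL+mR=288/4901 → advance +1; mR−mL=-4344/4901 → turn -1·90°
n=3: pose=(8,-7,W); sL=2/3, sR=6/5; mL=1/15, mR=-1/3; mL+mR=-4/15 → advance -1; mR−mL=-2/5 → turn -1·90°
n=4: pose=(9,-7,N); sL=24/13, sR=120/49; mL=396/637, mR=-12/13; mL+mR=-192/637 → advance -1; mR−mL=-984/637 → turn -1·90°
n=5: pose=(9,-8,E); sL=60/41, sR=12/17; mL=774/697, mR=-30/41; mL+mR=264/697 → advance +1; mR−mL=-1284/697 → turn -1·90°
n=6: pose=(10,-8,S); sL=120/197, sR=24/41; mL=2556/8077, mR=-60/197; mL+mR=96/8077 → advance +1; mR−mL=-5016/8077 → turn -1·90°
n=7: pose=(10,-9,W); sL=30/53, sR=30/29; mL=75/1537, mR=-15/53; mL+mR=-360/1537 → advance -1; mR−mL=-510/1537 → turn -1·90°

0 120/61 120/29 -180/1769 -60/61 7 -5 N
1 12/5 60/61 582/305 -6/5 7 -6 E
2 24/29 120/169 2316/4901 -12/29 8 -6 S
3 2/3 6/5 1/15 -1/3 8 -7 W
4 24/13 120/49 396/637 -12/13 9 -7 N
5 60/41 12/17 774/697 -30/41 9 -8 E
6 120/197 24/41 2556/8077 -60/197 10 -8 S
7 30/53 30/29 75/1537 -15/53 10 -9 W
final 11 -9 N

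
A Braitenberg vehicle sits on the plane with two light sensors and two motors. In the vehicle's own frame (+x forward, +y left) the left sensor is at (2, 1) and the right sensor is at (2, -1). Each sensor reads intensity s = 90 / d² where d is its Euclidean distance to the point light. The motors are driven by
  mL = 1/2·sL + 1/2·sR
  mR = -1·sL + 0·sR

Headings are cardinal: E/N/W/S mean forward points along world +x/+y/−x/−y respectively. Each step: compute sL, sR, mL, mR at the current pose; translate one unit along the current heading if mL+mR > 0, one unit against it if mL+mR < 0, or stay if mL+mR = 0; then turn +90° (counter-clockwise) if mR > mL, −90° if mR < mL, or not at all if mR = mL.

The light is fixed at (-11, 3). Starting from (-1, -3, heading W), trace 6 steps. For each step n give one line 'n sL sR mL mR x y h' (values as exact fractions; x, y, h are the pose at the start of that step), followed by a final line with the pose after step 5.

0 90/113 90/89 9090/10057 -90/113 -1 -3 W
1 9/8 45/58 441/464 -9/8 -2 -3 N
2 90/157 18/37 3078/5809 -90/157 -2 -4 E
3 5/9 9/13 73/117 -5/9 -3 -4 S
4 10/13 18/17 202/221 -10/13 -3 -5 W
5 5/4 9/10 43/40 -5/4 -4 -5 N
final -4 -6 E

n=0: pose=(-1,-3,W); sL=90/113, sR=90/89; mL=9090/10057, mR=-90/113; mL+mR=1080/10057 → advance +1; mR−mL=-17100/10057 → turn -1·90°
n=1: pose=(-2,-3,N); sL=9/8, sR=45/58; mL=441/464, mR=-9/8; mL+mR=-81/464 → advance -1; mR−mL=-963/464 → turn -1·90°
n=2: pose=(-2,-4,E); sL=90/157, sR=18/37; mL=3078/5809, mR=-90/157; mL+mR=-252/5809 → advance -1; mR−mL=-6408/5809 → turn -1·90°
n=3: pose=(-3,-4,S); sL=5/9, sR=9/13; mL=73/117, mR=-5/9; mL+mR=8/117 → advance +1; mR−mL=-46/39 → turn -1·90°
n=4: pose=(-3,-5,W); sL=10/13, sR=18/17; mL=202/221, mR=-10/13; mL+mR=32/221 → advance +1; mR−mL=-372/221 → turn -1·90°
n=5: pose=(-4,-5,N); sL=5/4, sR=9/10; mL=43/40, mR=-5/4; mL+mR=-7/40 → advance -1; mR−mL=-93/40 → turn -1·90°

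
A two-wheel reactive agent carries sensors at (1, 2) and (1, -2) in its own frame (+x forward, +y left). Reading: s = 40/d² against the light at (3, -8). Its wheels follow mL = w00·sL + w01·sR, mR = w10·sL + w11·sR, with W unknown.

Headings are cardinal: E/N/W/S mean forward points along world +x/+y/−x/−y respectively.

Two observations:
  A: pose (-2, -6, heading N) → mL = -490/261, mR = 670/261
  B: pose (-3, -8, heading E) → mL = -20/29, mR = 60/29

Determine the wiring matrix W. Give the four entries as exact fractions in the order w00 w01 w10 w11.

1/2 -1 1/2 1

obs A: pose=(-2,-6,N) → sL=20/29, sR=20/9, mL=-490/261, mR=670/261
obs B: pose=(-3,-8,E) → sL=40/29, sR=40/29, mL=-20/29, mR=60/29
sensor matrix S = [[20/29, 20/9], [40/29, 40/29]]; det S = -16000/7569
solve [mL_A; mL_B] = S·[w00; w01] and [mR_A; mR_B] = S·[w10; w11]:
  w00 = 1/2, w01 = -1, w10 = 1/2, w11 = 1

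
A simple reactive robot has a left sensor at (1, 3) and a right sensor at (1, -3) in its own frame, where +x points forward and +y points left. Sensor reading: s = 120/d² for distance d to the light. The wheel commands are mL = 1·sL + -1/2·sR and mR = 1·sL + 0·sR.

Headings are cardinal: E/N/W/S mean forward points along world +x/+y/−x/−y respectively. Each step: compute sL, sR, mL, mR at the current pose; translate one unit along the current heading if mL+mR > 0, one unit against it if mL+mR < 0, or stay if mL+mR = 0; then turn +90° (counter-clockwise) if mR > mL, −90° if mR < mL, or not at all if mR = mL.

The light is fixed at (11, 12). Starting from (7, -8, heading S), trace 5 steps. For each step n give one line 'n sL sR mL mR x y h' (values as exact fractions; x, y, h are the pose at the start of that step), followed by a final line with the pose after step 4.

n=0: pose=(7,-8,S); sL=60/221, sR=12/49; mL=1614/10829, mR=60/221; mL+mR=4554/10829 → advance +1; mR−mL=6/49 → turn +1·90°
n=1: pose=(7,-9,E); sL=40/111, sR=8/39; mL=124/481, mR=40/111; mL+mR=892/1443 → advance +1; mR−mL=4/39 → turn +1·90°
n=2: pose=(8,-9,N); sL=30/109, sR=3/10; mL=273/2180, mR=30/109; mL+mR=873/2180 → advance +1; mR−mL=3/20 → turn +1·90°
n=3: pose=(8,-8,W); sL=24/109, sR=24/61; mL=156/6649, mR=24/109; mL+mR=1620/6649 → advance +1; mR−mL=12/61 → turn +1·90°
n=4: pose=(7,-8,S); sL=60/221, sR=12/49; mL=1614/10829, mR=60/221; mL+mR=4554/10829 → advance +1; mR−mL=6/49 → turn +1·90°

0 60/221 12/49 1614/10829 60/221 7 -8 S
1 40/111 8/39 124/481 40/111 7 -9 E
2 30/109 3/10 273/2180 30/109 8 -9 N
3 24/109 24/61 156/6649 24/109 8 -8 W
4 60/221 12/49 1614/10829 60/221 7 -8 S
final 7 -9 E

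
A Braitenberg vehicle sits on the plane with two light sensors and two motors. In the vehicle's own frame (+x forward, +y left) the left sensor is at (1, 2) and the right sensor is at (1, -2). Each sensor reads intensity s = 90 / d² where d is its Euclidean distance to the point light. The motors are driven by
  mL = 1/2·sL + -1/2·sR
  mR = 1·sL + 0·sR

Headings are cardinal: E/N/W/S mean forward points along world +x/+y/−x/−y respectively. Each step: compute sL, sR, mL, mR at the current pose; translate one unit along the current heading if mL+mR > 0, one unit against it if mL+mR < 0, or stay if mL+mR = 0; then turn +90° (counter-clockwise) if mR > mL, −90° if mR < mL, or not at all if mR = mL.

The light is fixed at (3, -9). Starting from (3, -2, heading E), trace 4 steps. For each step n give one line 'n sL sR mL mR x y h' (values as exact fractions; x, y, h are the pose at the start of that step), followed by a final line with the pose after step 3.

0 45/41 45/13 -630/533 45/41 3 -2 E
1 90/73 18/13 -72/949 90/73 2 -2 N
2 9/4 45/52 9/13 9/4 2 -1 W
3 90/49 18/13 144/637 90/49 1 -1 S
final 1 -2 E

n=0: pose=(3,-2,E); sL=45/41, sR=45/13; mL=-630/533, mR=45/41; mL+mR=-45/533 → advance -1; mR−mL=1215/533 → turn +1·90°
n=1: pose=(2,-2,N); sL=90/73, sR=18/13; mL=-72/949, mR=90/73; mL+mR=1098/949 → advance +1; mR−mL=1242/949 → turn +1·90°
n=2: pose=(2,-1,W); sL=9/4, sR=45/52; mL=9/13, mR=9/4; mL+mR=153/52 → advance +1; mR−mL=81/52 → turn +1·90°
n=3: pose=(1,-1,S); sL=90/49, sR=18/13; mL=144/637, mR=90/49; mL+mR=1314/637 → advance +1; mR−mL=1026/637 → turn +1·90°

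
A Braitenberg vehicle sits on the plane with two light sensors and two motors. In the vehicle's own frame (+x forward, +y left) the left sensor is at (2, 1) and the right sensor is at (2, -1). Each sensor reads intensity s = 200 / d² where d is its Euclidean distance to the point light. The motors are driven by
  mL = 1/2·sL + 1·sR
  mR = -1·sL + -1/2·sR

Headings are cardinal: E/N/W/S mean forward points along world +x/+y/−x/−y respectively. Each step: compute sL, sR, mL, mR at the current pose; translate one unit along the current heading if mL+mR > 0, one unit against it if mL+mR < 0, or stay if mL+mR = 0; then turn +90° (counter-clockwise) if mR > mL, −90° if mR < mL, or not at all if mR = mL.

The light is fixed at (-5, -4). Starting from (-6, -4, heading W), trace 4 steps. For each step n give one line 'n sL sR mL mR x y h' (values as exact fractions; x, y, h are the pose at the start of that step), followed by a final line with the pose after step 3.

0 20 20 30 -30 -6 -4 W
1 25 50 125/2 -50 -6 -4 N
2 40 200 220 -140 -6 -3 E
3 100 100 150 -150 -5 -3 S
final -5 -3 W

n=0: pose=(-6,-4,W); sL=20, sR=20; mL=30, mR=-30; mL+mR=0 → advance +0; mR−mL=-60 → turn -1·90°
n=1: pose=(-6,-4,N); sL=25, sR=50; mL=125/2, mR=-50; mL+mR=25/2 → advance +1; mR−mL=-225/2 → turn -1·90°
n=2: pose=(-6,-3,E); sL=40, sR=200; mL=220, mR=-140; mL+mR=80 → advance +1; mR−mL=-360 → turn -1·90°
n=3: pose=(-5,-3,S); sL=100, sR=100; mL=150, mR=-150; mL+mR=0 → advance +0; mR−mL=-300 → turn -1·90°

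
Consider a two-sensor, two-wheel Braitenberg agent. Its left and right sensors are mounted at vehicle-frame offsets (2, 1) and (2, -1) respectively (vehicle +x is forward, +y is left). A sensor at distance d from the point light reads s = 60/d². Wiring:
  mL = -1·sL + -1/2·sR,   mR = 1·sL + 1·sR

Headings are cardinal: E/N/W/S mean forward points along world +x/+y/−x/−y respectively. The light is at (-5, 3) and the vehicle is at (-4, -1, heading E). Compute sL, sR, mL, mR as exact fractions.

left sensor world pos  = (-2, 0); dL² = 18
right sensor world pos = (-2, -2); dR² = 34
sL = 60/18 = 10/3
sR = 60/34 = 30/17
mL = -1·sL + -1/2·sR = -215/51
mR = 1·sL + 1·sR = 260/51

10/3 30/17 -215/51 260/51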